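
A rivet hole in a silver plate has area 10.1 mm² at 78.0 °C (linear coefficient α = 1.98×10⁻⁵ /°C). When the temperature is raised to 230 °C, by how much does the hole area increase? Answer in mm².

Area coefficient ≈ 2α; |ΔT| = 152.0 K
ΔA = 2αA₀ΔT = 2(1.98×10⁻⁵)(10.1)(152.0) = 0.0608 mm²

ΔA = 0.0608 mm²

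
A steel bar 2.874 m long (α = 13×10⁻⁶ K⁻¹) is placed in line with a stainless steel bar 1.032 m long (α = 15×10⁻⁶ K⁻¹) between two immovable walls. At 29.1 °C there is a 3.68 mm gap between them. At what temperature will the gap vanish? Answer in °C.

Gap closes when ΔL₁ + ΔL₂ = 3.68 mm = 3.68×10⁻³ m
(α₁L₁ + α₂L₂)ΔT = g
α₁L₁ + α₂L₂ = 13×10⁻⁶×2.874 + 15×10⁻⁶×1.032 = 5.2842×10⁻⁵ m/K
ΔT = 3.68×10⁻³ / 5.2842×10⁻⁵ = 69.642 K
T = 29.1 + 69.642 = 98.742 °C

T = 98.7 °C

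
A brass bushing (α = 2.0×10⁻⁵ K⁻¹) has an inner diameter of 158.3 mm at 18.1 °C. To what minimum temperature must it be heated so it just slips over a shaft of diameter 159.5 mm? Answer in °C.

Required Δd = 159.5 − 158.3 = 1.2 mm
Δd = αd₀ΔT ⇒ ΔT = Δd/(αd₀) = 1.2 / (2.0×10⁻⁵ × 158.3) = 379.03 K
T_min = 18.1 + 379.03 = 397.13 °C

T = 397 °C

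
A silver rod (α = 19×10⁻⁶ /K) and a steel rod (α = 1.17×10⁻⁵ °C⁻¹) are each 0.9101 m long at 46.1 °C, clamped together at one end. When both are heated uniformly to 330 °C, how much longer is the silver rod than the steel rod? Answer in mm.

ΔT = 283.9 K
silver: ΔL = 19×10⁻⁶ × 0.9101 m × 283.9 = 4.9092×10⁻³ m = 4.9092 mm
steel: ΔL = 1.17×10⁻⁵ × 0.9101 m × 283.9 = 3.0230×10⁻³ m = 3.0230 mm
difference = 4.9092 − 3.0230 = 1.8862 mm

1.89 mm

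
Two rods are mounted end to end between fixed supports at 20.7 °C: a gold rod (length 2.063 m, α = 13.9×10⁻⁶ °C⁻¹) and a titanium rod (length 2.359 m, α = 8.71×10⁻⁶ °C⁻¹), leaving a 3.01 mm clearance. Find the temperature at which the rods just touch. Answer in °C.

Gap closes when ΔL₁ + ΔL₂ = 3.01 mm = 3.01×10⁻³ m
(α₁L₁ + α₂L₂)ΔT = g
α₁L₁ + α₂L₂ = 13.9×10⁻⁶×2.063 + 8.71×10⁻⁶×2.359 = 4.922259×10⁻⁵ m/K
ΔT = 3.01×10⁻³ / 4.922259×10⁻⁵ = 61.151 K
T = 20.7 + 61.151 = 81.851 °C

T = 81.9 °C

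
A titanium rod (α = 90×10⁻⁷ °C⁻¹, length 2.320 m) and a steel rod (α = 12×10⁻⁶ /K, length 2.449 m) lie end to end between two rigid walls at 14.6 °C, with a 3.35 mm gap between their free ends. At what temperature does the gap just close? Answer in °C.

T = 81.2 °C

α₁L₁ = 2.088×10⁻⁵ m/K, α₂L₂ = 2.9388×10⁻⁵ m/K → total 5.0268×10⁻⁵ m/K
ΔT = g/(α₁L₁+α₂L₂) = 3.35×10⁻³ / 5.0268×10⁻⁵ = 66.643 K
T = 14.6 + 66.643 = 81.243 °C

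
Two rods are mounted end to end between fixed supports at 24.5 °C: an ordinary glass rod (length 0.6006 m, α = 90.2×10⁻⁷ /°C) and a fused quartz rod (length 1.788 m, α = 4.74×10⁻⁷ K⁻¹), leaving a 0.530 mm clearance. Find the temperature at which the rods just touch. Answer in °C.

α₁L₁ = 5.417412×10⁻⁶ m/K, α₂L₂ = 8.47512×10⁻⁷ m/K → total 6.264924×10⁻⁶ m/K
ΔT = g/(α₁L₁+α₂L₂) = 5.30×10⁻⁴ / 6.264924×10⁻⁶ = 84.60 K
T = 24.5 + 84.60 = 109.10 °C

T = 109 °C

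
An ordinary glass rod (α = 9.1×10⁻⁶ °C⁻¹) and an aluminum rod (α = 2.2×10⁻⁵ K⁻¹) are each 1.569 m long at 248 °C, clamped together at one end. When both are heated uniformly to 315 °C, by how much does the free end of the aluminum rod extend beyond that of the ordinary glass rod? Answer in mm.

ΔT = 67 K
ordinary glass: ΔL = 9.1×10⁻⁶ × 1.569 m × 67 = 9.5662×10⁻⁴ m = 0.95662 mm
aluminum: ΔL = 2.2×10⁻⁵ × 1.569 m × 67 = 2.3127×10⁻³ m = 2.3127 mm
difference = 2.3127 − 0.95662 = 1.35608 mm

1.36 mm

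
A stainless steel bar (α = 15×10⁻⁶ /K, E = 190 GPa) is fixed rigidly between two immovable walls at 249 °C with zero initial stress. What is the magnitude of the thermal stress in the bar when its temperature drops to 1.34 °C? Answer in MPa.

Fully constrained: the free strain ε = αΔT is blocked, so σ = Eε = EαΔT.
|ΔT| = 247.66 K
σ = 190×10⁹ × 15×10⁻⁶ × 247.66 = 7.06×10⁸ Pa

σ = 706 MPa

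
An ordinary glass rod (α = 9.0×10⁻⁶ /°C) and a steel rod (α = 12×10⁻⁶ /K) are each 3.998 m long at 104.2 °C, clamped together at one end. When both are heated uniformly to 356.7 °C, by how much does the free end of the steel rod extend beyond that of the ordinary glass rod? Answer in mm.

ΔT = 252.5 K
ordinary glass: ΔL = 9.0×10⁻⁶ × 3.998 m × 252.5 = 9.0855×10⁻³ m = 9.0855 mm
steel: ΔL = 12×10⁻⁶ × 3.998 m × 252.5 = 1.2114×10⁻² m = 12.114 mm
difference = 12.114 − 9.0855 = 3.0285 mm

3.03 mm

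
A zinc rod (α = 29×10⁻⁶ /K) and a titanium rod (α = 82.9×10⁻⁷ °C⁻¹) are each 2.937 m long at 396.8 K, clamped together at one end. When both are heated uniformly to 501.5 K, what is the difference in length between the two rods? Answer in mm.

ΔT = 104.7 K
zinc: ΔL = 29×10⁻⁶ × 2.937 m × 104.7 = 8.9176×10⁻³ m = 8.9176 mm
titanium: ΔL = 82.9×10⁻⁷ × 2.937 m × 104.7 = 2.5492×10⁻³ m = 2.5492 mm
difference = 8.9176 − 2.5492 = 6.3684 mm

6.37 mm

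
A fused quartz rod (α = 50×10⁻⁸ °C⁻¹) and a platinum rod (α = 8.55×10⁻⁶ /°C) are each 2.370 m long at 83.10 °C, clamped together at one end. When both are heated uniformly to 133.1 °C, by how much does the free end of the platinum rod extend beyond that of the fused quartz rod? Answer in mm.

ΔT = 50.00 K
fused quartz: ΔL = 50×10⁻⁸ × 2.370 m × 50.00 = 5.9250×10⁻⁵ m = 0.059250 mm
platinum: ΔL = 8.55×10⁻⁶ × 2.370 m × 50.00 = 1.0132×10⁻³ m = 1.0132 mm
difference = 1.0132 − 0.059250 = 0.95395 mm

0.954 mm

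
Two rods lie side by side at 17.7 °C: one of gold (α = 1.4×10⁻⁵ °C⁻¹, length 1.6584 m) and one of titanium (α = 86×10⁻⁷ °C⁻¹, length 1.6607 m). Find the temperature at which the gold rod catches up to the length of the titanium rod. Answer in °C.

T = 275.1 °C

L₁(1 + α₁ΔT) = L₂(1 + α₂ΔT) ⇒ ΔT = (L₂ − L₁)/(α₁L₁ − α₂L₂)
L₂ − L₁ = 1.6607 − 1.6584 = 2.30×10⁻³ m
α₁L₁ − α₂L₂ = 1.4×10⁻⁵×1.6584 − 86×10⁻⁷×1.6607 = 8.93558×10⁻⁶ m/K
ΔT = 2.30×10⁻³ / 8.93558×10⁻⁶ = 257.398 K
T = 17.7 + 257.398 = 275.098 °C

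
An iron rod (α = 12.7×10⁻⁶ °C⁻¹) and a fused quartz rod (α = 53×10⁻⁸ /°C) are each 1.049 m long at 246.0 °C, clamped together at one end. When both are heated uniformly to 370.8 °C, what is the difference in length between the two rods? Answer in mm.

1.59 mm

ΔT = 124.8 K
iron: ΔL = 12.7×10⁻⁶ × 1.049 m × 124.8 = 1.6626×10⁻³ m = 1.6626 mm
fused quartz: ΔL = 53×10⁻⁸ × 1.049 m × 124.8 = 6.9385×10⁻⁵ m = 0.069385 mm
difference = 1.6626 − 0.069385 = 1.593215 mm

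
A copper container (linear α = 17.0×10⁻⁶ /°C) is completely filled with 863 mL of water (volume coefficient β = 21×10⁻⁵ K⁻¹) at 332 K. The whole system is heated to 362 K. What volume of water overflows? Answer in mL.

The container also expands: β_container ≈ 3α = 5.1×10⁻⁵ /K
Net overflow = V₀(β_liq − 3α_cont)ΔT
β − 3α = 2.10×10⁻⁴ − 5.1×10⁻⁵ = 1.59×10⁻⁴ /K; ΔT = 30 K
ΔV = 863 × 1.59×10⁻⁴ × 30 = 4.12 mL

4.12 mL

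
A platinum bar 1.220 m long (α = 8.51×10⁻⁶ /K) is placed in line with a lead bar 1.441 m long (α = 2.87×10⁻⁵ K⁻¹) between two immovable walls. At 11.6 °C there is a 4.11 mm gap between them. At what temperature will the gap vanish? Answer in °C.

T = 91.0 °C

Gap closes when ΔL₁ + ΔL₂ = 4.11 mm = 4.11×10⁻³ m
(α₁L₁ + α₂L₂)ΔT = g
α₁L₁ + α₂L₂ = 8.51×10⁻⁶×1.220 + 2.87×10⁻⁵×1.441 = 5.17389×10⁻⁵ m/K
ΔT = 4.11×10⁻³ / 5.17389×10⁻⁵ = 79.437 K
T = 11.6 + 79.437 = 91.037 °C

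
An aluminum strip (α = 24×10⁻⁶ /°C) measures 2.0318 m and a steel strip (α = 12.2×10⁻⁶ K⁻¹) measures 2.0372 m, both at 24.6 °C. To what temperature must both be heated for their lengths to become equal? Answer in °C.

L₁(1 + α₁ΔT) = L₂(1 + α₂ΔT) ⇒ ΔT = (L₂ − L₁)/(α₁L₁ − α₂L₂)
L₂ − L₁ = 2.0372 − 2.0318 = 5.40×10⁻³ m
α₁L₁ − α₂L₂ = 24×10⁻⁶×2.0318 − 12.2×10⁻⁶×2.0372 = 2.390936×10⁻⁵ m/K
ΔT = 5.40×10⁻³ / 2.390936×10⁻⁵ = 225.853 K
T = 24.6 + 225.853 = 250.453 °C

T = 250.5 °C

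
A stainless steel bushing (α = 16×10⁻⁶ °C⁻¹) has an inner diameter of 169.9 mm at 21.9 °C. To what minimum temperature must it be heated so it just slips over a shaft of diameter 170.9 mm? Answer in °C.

T = 390 °C

Required Δd = 170.9 − 169.9 = 1.0 mm
Δd = αd₀ΔT ⇒ ΔT = Δd/(αd₀) = 1.0 / (16×10⁻⁶ × 169.9) = 367.86 K
T_min = 21.9 + 367.86 = 389.76 °C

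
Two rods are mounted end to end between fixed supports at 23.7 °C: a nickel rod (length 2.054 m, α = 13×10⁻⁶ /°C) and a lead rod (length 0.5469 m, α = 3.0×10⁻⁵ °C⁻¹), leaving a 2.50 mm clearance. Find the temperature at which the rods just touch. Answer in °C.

T = 81.7 °C

Gap closes when ΔL₁ + ΔL₂ = 2.50 mm = 2.50×10⁻³ m
(α₁L₁ + α₂L₂)ΔT = g
α₁L₁ + α₂L₂ = 13×10⁻⁶×2.054 + 3.0×10⁻⁵×0.5469 = 4.3109×10⁻⁵ m/K
ΔT = 2.50×10⁻³ / 4.3109×10⁻⁵ = 57.993 K
T = 23.7 + 57.993 = 81.693 °C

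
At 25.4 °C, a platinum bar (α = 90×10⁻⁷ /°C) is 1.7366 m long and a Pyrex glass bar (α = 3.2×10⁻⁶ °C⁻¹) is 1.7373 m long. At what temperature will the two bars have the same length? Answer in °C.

T = 94.91 °C

Equal length when α₁L₁ΔT − α₂L₂ΔT = L₂ − L₁ = 7.00×10⁻⁴ m
α₁L₁ = 1.56294×10⁻⁵, α₂L₂ = 5.55936×10⁻⁶ → Δ(αL) = 1.007004×10⁻⁵ m/K
ΔT = 7.00×10⁻⁴ / 1.007004×10⁻⁵ = 69.5131 K, so T = 25.4 + 69.5131 = 94.9131 °C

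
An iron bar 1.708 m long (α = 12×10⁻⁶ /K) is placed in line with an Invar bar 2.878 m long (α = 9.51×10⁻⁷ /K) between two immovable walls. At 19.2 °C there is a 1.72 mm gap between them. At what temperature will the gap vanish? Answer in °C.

T = 93.2 °C

Gap closes when ΔL₁ + ΔL₂ = 1.72 mm = 1.72×10⁻³ m
(α₁L₁ + α₂L₂)ΔT = g
α₁L₁ + α₂L₂ = 12×10⁻⁶×1.708 + 9.51×10⁻⁷×2.878 = 2.3232978×10⁻⁵ m/K
ΔT = 1.72×10⁻³ / 2.3232978×10⁻⁵ = 74.033 K
T = 19.2 + 74.033 = 93.233 °C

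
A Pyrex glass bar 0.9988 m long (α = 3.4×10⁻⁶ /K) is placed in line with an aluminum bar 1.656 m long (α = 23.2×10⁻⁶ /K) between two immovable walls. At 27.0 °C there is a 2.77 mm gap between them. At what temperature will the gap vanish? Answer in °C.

T = 93.2 °C

α₁L₁ = 3.39592×10⁻⁶ m/K, α₂L₂ = 3.84192×10⁻⁵ m/K → total 4.181512×10⁻⁵ m/K
ΔT = g/(α₁L₁+α₂L₂) = 2.77×10⁻³ / 4.181512×10⁻⁵ = 66.244 K
T = 27.0 + 66.244 = 93.244 °C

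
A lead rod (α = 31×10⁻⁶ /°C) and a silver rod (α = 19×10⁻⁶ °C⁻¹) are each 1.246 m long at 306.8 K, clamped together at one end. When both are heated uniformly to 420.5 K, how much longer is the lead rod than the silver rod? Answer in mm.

ΔT = 113.7 K
lead: ΔL = 31×10⁻⁶ × 1.246 m × 113.7 = 4.3918×10⁻³ m = 4.3918 mm
silver: ΔL = 19×10⁻⁶ × 1.246 m × 113.7 = 2.6917×10⁻³ m = 2.6917 mm
difference = 4.3918 − 2.6917 = 1.7001 mm

1.70 mm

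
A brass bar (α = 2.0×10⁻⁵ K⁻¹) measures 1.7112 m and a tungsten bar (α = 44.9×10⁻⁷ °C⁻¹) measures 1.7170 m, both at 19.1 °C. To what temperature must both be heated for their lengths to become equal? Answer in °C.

L₁(1 + α₁ΔT) = L₂(1 + α₂ΔT) ⇒ ΔT = (L₂ − L₁)/(α₁L₁ − α₂L₂)
L₂ − L₁ = 1.7170 − 1.7112 = 5.80×10⁻³ m
α₁L₁ − α₂L₂ = 2.0×10⁻⁵×1.7112 − 44.9×10⁻⁷×1.7170 = 2.651467×10⁻⁵ m/K
ΔT = 5.80×10⁻³ / 2.651467×10⁻⁵ = 218.747 K
T = 19.1 + 218.747 = 237.847 °C

T = 237.8 °C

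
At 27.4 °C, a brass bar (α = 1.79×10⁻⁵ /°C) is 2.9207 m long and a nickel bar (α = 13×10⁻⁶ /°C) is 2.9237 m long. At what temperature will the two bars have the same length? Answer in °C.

T = 237.6 °C

L₁(1 + α₁ΔT) = L₂(1 + α₂ΔT) ⇒ ΔT = (L₂ − L₁)/(α₁L₁ − α₂L₂)
L₂ − L₁ = 2.9237 − 2.9207 = 3.00×10⁻³ m
α₁L₁ − α₂L₂ = 1.79×10⁻⁵×2.9207 − 13×10⁻⁶×2.9237 = 1.427243×10⁻⁵ m/K
ΔT = 3.00×10⁻³ / 1.427243×10⁻⁵ = 210.195 K
T = 27.4 + 210.195 = 237.595 °C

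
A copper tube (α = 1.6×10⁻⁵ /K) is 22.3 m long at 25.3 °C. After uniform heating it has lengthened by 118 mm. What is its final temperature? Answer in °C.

T = 356 °C

ΔL = αL₀ΔT ⇒ ΔT = ΔL / (αL₀)
ΔT = 118×10⁻³ m / (1.6×10⁻⁵ × 22.3 m) = 330.72 K
T = 25.3 + 330.72 = 356.02 °C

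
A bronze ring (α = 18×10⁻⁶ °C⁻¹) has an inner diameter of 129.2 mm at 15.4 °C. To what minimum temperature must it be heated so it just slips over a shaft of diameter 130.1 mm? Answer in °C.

Required Δd = 130.1 − 129.2 = 0.9 mm
Δd = αd₀ΔT ⇒ ΔT = Δd/(αd₀) = 0.9 / (18×10⁻⁶ × 129.2) = 387.00 K
T_min = 15.4 + 387.00 = 402.40 °C

T = 402 °C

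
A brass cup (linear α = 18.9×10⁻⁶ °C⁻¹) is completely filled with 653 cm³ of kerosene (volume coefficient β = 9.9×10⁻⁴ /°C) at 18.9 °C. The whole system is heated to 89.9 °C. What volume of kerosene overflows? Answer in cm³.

43.3 cm³

The cup also expands: β_container ≈ 3α = 5.67×10⁻⁵ /K
Net overflow = V₀(β_liq − 3α_cont)ΔT
β − 3α = 9.90×10⁻⁴ − 5.67×10⁻⁵ = 9.333×10⁻⁴ /K; ΔT = 71.0 K
ΔV = 653 × 9.333×10⁻⁴ × 71.0 = 43.3 cm³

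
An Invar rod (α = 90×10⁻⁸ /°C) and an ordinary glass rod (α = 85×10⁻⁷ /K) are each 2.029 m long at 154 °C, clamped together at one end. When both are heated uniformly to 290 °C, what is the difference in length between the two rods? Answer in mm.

ΔT = 136 K
Invar: ΔL = 90×10⁻⁸ × 2.029 m × 136 = 2.4835×10⁻⁴ m = 0.24835 mm
ordinary glass: ΔL = 85×10⁻⁷ × 2.029 m × 136 = 2.3455×10⁻³ m = 2.3455 mm
difference = 2.3455 − 0.24835 = 2.09715 mm

2.10 mm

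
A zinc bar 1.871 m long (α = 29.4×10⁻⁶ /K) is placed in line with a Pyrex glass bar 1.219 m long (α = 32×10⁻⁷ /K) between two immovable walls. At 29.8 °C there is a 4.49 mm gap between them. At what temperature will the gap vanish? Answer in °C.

Gap closes when ΔL₁ + ΔL₂ = 4.49 mm = 4.49×10⁻³ m
(α₁L₁ + α₂L₂)ΔT = g
α₁L₁ + α₂L₂ = 29.4×10⁻⁶×1.871 + 32×10⁻⁷×1.219 = 5.89082×10⁻⁵ m/K
ΔT = 4.49×10⁻³ / 5.89082×10⁻⁵ = 76.22 K
T = 29.8 + 76.22 = 106.02 °C

T = 106 °C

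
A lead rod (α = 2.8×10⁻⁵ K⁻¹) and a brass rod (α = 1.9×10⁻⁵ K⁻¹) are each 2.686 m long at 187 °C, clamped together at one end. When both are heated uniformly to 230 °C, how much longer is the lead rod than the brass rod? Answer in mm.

ΔT = 43 K
lead: ΔL = 2.8×10⁻⁵ × 2.686 m × 43 = 3.2339×10⁻³ m = 3.2339 mm
brass: ΔL = 1.9×10⁻⁵ × 2.686 m × 43 = 2.1945×10⁻³ m = 2.1945 mm
difference = 3.2339 − 2.1945 = 1.0394 mm

1.04 mm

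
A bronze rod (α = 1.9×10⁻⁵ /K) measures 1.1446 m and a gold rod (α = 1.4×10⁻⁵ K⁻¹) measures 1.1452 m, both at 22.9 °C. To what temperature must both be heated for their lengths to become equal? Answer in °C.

Equal length when α₁L₁ΔT − α₂L₂ΔT = L₂ − L₁ = 6.00×10⁻⁴ m
α₁L₁ = 2.17474×10⁻⁵, α₂L₂ = 1.60328×10⁻⁵ → Δ(αL) = 5.7146×10⁻⁶ m/K
ΔT = 6.00×10⁻⁴ / 5.7146×10⁻⁶ = 104.994 K, so T = 22.9 + 104.994 = 127.894 °C

T = 127.9 °C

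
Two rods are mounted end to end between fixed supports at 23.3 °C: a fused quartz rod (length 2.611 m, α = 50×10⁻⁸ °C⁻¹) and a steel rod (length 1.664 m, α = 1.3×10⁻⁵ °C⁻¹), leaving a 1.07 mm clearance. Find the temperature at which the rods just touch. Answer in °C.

α₁L₁ = 1.3055×10⁻⁶ m/K, α₂L₂ = 2.1632×10⁻⁵ m/K → total 2.29375×10⁻⁵ m/K
ΔT = g/(α₁L₁+α₂L₂) = 1.07×10⁻³ / 2.29375×10⁻⁵ = 46.649 K
T = 23.3 + 46.649 = 69.949 °C

T = 69.9 °C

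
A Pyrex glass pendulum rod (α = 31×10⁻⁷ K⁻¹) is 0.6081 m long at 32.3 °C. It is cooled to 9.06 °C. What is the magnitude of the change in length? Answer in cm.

ΔL = 0.00438 cm

|ΔT| = |9.06 − 32.3| = 23.24 K
ΔL = αL₀ΔT = (31×10⁻⁷)(0.6081)(23.24) = 4.38×10⁻⁵ m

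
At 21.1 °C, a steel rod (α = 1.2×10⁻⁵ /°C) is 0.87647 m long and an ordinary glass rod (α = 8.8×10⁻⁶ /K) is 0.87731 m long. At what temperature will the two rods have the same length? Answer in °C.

T = 321.4 °C

Equal length when α₁L₁ΔT − α₂L₂ΔT = L₂ − L₁ = 8.40×10⁻⁴ m
α₁L₁ = 1.051764×10⁻⁵, α₂L₂ = 7.720328×10⁻⁶ → Δ(αL) = 2.797312×10⁻⁶ m/K
ΔT = 8.40×10⁻⁴ / 2.797312×10⁻⁶ = 300.288 K, so T = 21.1 + 300.288 = 321.388 °C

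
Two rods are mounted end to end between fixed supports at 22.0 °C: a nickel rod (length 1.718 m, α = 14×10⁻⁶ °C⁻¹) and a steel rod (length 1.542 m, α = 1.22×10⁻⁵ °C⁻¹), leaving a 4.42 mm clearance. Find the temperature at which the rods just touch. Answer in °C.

T = 125 °C

α₁L₁ = 2.4052×10⁻⁵ m/K, α₂L₂ = 1.88124×10⁻⁵ m/K → total 4.28644×10⁻⁵ m/K
ΔT = g/(α₁L₁+α₂L₂) = 4.42×10⁻³ / 4.28644×10⁻⁵ = 103.12 K
T = 22.0 + 103.12 = 125.12 °C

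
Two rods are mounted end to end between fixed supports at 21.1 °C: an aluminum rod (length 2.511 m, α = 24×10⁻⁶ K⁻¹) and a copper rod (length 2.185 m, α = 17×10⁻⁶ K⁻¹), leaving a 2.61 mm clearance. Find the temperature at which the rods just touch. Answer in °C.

α₁L₁ = 6.0264×10⁻⁵ m/K, α₂L₂ = 3.7145×10⁻⁵ m/K → total 9.7409×10⁻⁵ m/K
ΔT = g/(α₁L₁+α₂L₂) = 2.61×10⁻³ / 9.7409×10⁻⁵ = 26.794 K
T = 21.1 + 26.794 = 47.894 °C

T = 47.9 °C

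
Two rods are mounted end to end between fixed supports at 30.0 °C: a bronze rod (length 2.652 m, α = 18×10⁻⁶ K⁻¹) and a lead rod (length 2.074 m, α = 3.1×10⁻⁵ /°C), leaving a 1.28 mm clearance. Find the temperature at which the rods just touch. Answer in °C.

T = 41.4 °C

α₁L₁ = 4.7736×10⁻⁵ m/K, α₂L₂ = 6.4294×10⁻⁵ m/K → total 1.1203×10⁻⁴ m/K
ΔT = g/(α₁L₁+α₂L₂) = 1.28×10⁻³ / 1.1203×10⁻⁴ = 11.426 K
T = 30.0 + 11.426 = 41.426 °C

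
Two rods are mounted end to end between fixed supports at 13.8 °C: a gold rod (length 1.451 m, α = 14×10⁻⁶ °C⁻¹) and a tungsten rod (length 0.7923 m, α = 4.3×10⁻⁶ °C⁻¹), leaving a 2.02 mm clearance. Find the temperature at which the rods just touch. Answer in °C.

Gap closes when ΔL₁ + ΔL₂ = 2.02 mm = 2.02×10⁻³ m
(α₁L₁ + α₂L₂)ΔT = g
α₁L₁ + α₂L₂ = 14×10⁻⁶×1.451 + 4.3×10⁻⁶×0.7923 = 2.372089×10⁻⁵ m/K
ΔT = 2.02×10⁻³ / 2.372089×10⁻⁵ = 85.157 K
T = 13.8 + 85.157 = 98.957 °C

T = 99.0 °C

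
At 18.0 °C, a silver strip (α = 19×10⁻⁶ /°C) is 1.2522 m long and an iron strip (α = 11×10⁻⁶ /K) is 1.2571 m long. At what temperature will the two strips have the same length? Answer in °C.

T = 509.8 °C

L₁(1 + α₁ΔT) = L₂(1 + α₂ΔT) ⇒ ΔT = (L₂ − L₁)/(α₁L₁ − α₂L₂)
L₂ − L₁ = 1.2571 − 1.2522 = 4.90×10⁻³ m
α₁L₁ − α₂L₂ = 19×10⁻⁶×1.2522 − 11×10⁻⁶×1.2571 = 9.9637×10⁻⁶ m/K
ΔT = 4.90×10⁻³ / 9.9637×10⁻⁶ = 491.785 K
T = 18.0 + 491.785 = 509.785 °C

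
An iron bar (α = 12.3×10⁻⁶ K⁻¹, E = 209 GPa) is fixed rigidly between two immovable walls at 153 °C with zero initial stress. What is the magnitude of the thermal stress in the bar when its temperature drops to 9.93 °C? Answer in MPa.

σ = 368 MPa

Fully constrained: the free strain ε = αΔT is blocked, so σ = Eε = EαΔT.
|ΔT| = 143.07 K
σ = 209×10⁹ × 12.3×10⁻⁶ × 143.07 = 3.68×10⁸ Pa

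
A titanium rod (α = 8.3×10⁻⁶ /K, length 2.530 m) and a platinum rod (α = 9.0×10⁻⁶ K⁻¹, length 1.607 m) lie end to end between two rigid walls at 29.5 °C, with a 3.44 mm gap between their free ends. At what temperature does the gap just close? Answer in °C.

T = 127 °C

α₁L₁ = 2.0999×10⁻⁵ m/K, α₂L₂ = 1.4463×10⁻⁵ m/K → total 3.5462×10⁻⁵ m/K
ΔT = g/(α₁L₁+α₂L₂) = 3.44×10⁻³ / 3.5462×10⁻⁵ = 97.01 K
T = 29.5 + 97.01 = 126.51 °C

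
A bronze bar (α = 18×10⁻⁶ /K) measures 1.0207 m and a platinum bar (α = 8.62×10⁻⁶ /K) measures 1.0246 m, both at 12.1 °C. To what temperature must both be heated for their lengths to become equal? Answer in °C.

T = 420.9 °C

Equal length when α₁L₁ΔT − α₂L₂ΔT = L₂ − L₁ = 3.90×10⁻³ m
α₁L₁ = 1.83726×10⁻⁵, α₂L₂ = 8.832052×10⁻⁶ → Δ(αL) = 9.540548×10⁻⁶ m/K
ΔT = 3.90×10⁻³ / 9.540548×10⁻⁶ = 408.782 K, so T = 12.1 + 408.782 = 420.882 °C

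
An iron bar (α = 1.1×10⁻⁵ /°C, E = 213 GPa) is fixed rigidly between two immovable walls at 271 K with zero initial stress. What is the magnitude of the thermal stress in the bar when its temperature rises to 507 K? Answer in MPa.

Fully constrained: the free strain ε = αΔT is blocked, so σ = Eε = EαΔT.
|ΔT| = 236 K
σ = 213×10⁹ × 1.1×10⁻⁵ × 236 = 5.53×10⁸ Pa

σ = 553 MPa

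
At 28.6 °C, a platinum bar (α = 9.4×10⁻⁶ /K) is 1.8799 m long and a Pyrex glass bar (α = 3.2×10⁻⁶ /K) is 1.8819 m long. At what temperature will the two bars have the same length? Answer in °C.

Equal length when α₁L₁ΔT − α₂L₂ΔT = L₂ − L₁ = 2.00×10⁻³ m
α₁L₁ = 1.767106×10⁻⁵, α₂L₂ = 6.02208×10⁻⁶ → Δ(αL) = 1.164898×10⁻⁵ m/K
ΔT = 2.00×10⁻³ / 1.164898×10⁻⁵ = 171.689 K, so T = 28.6 + 171.689 = 200.289 °C

T = 200.3 °C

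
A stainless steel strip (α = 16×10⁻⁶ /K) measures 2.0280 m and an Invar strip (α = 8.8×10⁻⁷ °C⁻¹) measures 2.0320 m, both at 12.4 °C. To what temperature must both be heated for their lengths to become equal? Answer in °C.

T = 142.9 °C

L₁(1 + α₁ΔT) = L₂(1 + α₂ΔT) ⇒ ΔT = (L₂ − L₁)/(α₁L₁ − α₂L₂)
L₂ − L₁ = 2.0320 − 2.0280 = 4.00×10⁻³ m
α₁L₁ − α₂L₂ = 16×10⁻⁶×2.0280 − 8.8×10⁻⁷×2.0320 = 3.065984×10⁻⁵ m/K
ΔT = 4.00×10⁻³ / 3.065984×10⁻⁵ = 130.464 K
T = 12.4 + 130.464 = 142.864 °C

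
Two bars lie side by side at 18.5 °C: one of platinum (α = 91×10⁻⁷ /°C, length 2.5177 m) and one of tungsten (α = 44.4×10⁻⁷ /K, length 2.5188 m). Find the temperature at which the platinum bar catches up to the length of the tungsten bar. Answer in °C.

L₁(1 + α₁ΔT) = L₂(1 + α₂ΔT) ⇒ ΔT = (L₂ − L₁)/(α₁L₁ − α₂L₂)
L₂ − L₁ = 2.5188 − 2.5177 = 1.10×10⁻³ m
α₁L₁ − α₂L₂ = 91×10⁻⁷×2.5177 − 44.4×10⁻⁷×2.5188 = 1.1727598×10⁻⁵ m/K
ΔT = 1.10×10⁻³ / 1.1727598×10⁻⁵ = 93.796 K
T = 18.5 + 93.796 = 112.296 °C

T = 112.3 °C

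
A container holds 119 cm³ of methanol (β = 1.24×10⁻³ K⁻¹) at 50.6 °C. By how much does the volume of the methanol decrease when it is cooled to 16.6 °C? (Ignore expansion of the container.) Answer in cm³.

ΔV = 5.02 cm³

|ΔT| = |16.6 − 50.6| = 34.0 K
ΔV = βV₀ΔT = (1.24×10⁻³)(119)(34.0) = 5.02 cm³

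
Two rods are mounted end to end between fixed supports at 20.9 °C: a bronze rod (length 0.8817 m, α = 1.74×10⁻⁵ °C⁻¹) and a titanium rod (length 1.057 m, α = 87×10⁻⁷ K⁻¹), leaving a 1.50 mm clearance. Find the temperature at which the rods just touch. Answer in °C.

T = 82.0 °C

Gap closes when ΔL₁ + ΔL₂ = 1.50 mm = 1.50×10⁻³ m
(α₁L₁ + α₂L₂)ΔT = g
α₁L₁ + α₂L₂ = 1.74×10⁻⁵×0.8817 + 87×10⁻⁷×1.057 = 2.453748×10⁻⁵ m/K
ΔT = 1.50×10⁻³ / 2.453748×10⁻⁵ = 61.131 K
T = 20.9 + 61.131 = 82.031 °C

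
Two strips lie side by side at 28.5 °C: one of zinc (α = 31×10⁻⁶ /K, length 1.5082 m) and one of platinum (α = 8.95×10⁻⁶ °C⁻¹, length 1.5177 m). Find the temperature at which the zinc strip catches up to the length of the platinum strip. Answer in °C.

T = 314.9 °C

L₁(1 + α₁ΔT) = L₂(1 + α₂ΔT) ⇒ ΔT = (L₂ − L₁)/(α₁L₁ − α₂L₂)
L₂ − L₁ = 1.5177 − 1.5082 = 9.50×10⁻³ m
α₁L₁ − α₂L₂ = 31×10⁻⁶×1.5082 − 8.95×10⁻⁶×1.5177 = 3.3170785×10⁻⁵ m/K
ΔT = 9.50×10⁻³ / 3.3170785×10⁻⁵ = 286.397 K
T = 28.5 + 286.397 = 314.897 °C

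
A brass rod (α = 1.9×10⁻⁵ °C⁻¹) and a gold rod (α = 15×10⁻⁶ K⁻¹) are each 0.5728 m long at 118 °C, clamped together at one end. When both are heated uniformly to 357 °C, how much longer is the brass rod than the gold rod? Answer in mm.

ΔT = 239 K
brass: ΔL = 1.9×10⁻⁵ × 0.5728 m × 239 = 2.6011×10⁻³ m = 2.6011 mm
gold: ΔL = 15×10⁻⁶ × 0.5728 m × 239 = 2.0535×10⁻³ m = 2.0535 mm
difference = 2.6011 − 2.0535 = 0.5476 mm

0.548 mm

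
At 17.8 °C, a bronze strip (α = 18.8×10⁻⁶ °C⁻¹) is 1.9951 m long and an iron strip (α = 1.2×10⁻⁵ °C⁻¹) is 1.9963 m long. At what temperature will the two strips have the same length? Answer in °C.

Equal length when α₁L₁ΔT − α₂L₂ΔT = L₂ − L₁ = 1.20×10⁻³ m
α₁L₁ = 3.750788×10⁻⁵, α₂L₂ = 2.39556×10⁻⁵ → Δ(αL) = 1.355228×10⁻⁵ m/K
ΔT = 1.20×10⁻³ / 1.355228×10⁻⁵ = 88.546 K, so T = 17.8 + 88.546 = 106.346 °C

T = 106.3 °C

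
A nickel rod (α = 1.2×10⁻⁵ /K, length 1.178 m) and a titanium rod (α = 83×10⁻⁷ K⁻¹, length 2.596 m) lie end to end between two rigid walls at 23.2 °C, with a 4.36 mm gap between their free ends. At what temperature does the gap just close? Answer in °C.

Gap closes when ΔL₁ + ΔL₂ = 4.36 mm = 4.36×10⁻³ m
(α₁L₁ + α₂L₂)ΔT = g
α₁L₁ + α₂L₂ = 1.2×10⁻⁵×1.178 + 83×10⁻⁷×2.596 = 3.56828×10⁻⁵ m/K
ΔT = 4.36×10⁻³ / 3.56828×10⁻⁵ = 122.19 K
T = 23.2 + 122.19 = 145.39 °C

T = 145 °C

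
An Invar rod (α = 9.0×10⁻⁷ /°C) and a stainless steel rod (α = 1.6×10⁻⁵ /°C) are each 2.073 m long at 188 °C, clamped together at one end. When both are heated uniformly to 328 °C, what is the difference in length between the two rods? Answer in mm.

ΔT = 140 K
Invar: ΔL = 9.0×10⁻⁷ × 2.073 m × 140 = 2.6120×10⁻⁴ m = 0.26120 mm
stainless steel: ΔL = 1.6×10⁻⁵ × 2.073 m × 140 = 4.6435×10⁻³ m = 4.6435 mm
difference = 4.6435 − 0.26120 = 4.3823 mm

4.38 mm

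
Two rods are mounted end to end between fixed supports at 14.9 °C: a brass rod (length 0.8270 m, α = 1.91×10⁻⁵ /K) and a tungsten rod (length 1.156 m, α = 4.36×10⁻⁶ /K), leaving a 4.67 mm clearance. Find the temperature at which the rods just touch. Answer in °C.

Gap closes when ΔL₁ + ΔL₂ = 4.67 mm = 4.67×10⁻³ m
(α₁L₁ + α₂L₂)ΔT = g
α₁L₁ + α₂L₂ = 1.91×10⁻⁵×0.8270 + 4.36×10⁻⁶×1.156 = 2.083586×10⁻⁵ m/K
ΔT = 4.67×10⁻³ / 2.083586×10⁻⁵ = 224.13 K
T = 14.9 + 224.13 = 239.03 °C

T = 239 °C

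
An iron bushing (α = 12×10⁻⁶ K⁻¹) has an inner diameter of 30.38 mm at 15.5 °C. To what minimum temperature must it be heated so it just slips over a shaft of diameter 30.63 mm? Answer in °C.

T = 701 °C

Required Δd = 30.63 − 30.38 = 0.25 mm
Δd = αd₀ΔT ⇒ ΔT = Δd/(αd₀) = 0.25 / (12×10⁻⁶ × 30.38) = 685.76 K
T_min = 15.5 + 685.76 = 701.26 °C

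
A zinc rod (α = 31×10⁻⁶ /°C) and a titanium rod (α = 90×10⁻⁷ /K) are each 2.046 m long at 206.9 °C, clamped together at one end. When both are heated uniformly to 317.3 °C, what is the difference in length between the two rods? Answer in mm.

4.97 mm

ΔT = 110.4 K
zinc: ΔL = 31×10⁻⁶ × 2.046 m × 110.4 = 7.0022×10⁻³ m = 7.0022 mm
titanium: ΔL = 90×10⁻⁷ × 2.046 m × 110.4 = 2.0329×10⁻³ m = 2.0329 mm
difference = 7.0022 − 2.0329 = 4.9693 mm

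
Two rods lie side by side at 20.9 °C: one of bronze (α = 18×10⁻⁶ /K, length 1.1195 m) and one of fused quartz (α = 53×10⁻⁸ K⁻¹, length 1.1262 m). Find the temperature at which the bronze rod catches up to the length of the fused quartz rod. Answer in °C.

T = 363.5 °C

Equal length when α₁L₁ΔT − α₂L₂ΔT = L₂ − L₁ = 6.70×10⁻³ m
α₁L₁ = 2.0151×10⁻⁵, α₂L₂ = 5.96886×10⁻⁷ → Δ(αL) = 1.9554114×10⁻⁵ m/K
ΔT = 6.70×10⁻³ / 1.9554114×10⁻⁵ = 342.639 K, so T = 20.9 + 342.639 = 363.539 °C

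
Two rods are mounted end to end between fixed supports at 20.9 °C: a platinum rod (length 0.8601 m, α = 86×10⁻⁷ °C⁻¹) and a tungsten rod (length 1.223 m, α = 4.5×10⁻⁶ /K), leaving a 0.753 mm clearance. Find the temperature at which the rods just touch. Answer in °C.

α₁L₁ = 7.39686×10⁻⁶ m/K, α₂L₂ = 5.5035×10⁻⁶ m/K → total 1.290036×10⁻⁵ m/K
ΔT = g/(α₁L₁+α₂L₂) = 7.53×10⁻⁴ / 1.290036×10⁻⁵ = 58.370 K
T = 20.9 + 58.370 = 79.270 °C

T = 79.3 °C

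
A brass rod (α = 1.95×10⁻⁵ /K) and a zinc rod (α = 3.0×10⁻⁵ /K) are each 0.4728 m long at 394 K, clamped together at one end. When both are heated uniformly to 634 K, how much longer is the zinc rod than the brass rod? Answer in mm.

ΔT = 240 K
brass: ΔL = 1.95×10⁻⁵ × 0.4728 m × 240 = 2.2127×10⁻³ m = 2.2127 mm
zinc: ΔL = 3.0×10⁻⁵ × 0.4728 m × 240 = 3.4042×10⁻³ m = 3.4042 mm
difference = 3.4042 − 2.2127 = 1.1915 mm

1.19 mm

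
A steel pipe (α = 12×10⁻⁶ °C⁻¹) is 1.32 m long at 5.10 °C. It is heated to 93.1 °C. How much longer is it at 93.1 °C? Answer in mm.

|ΔT| = |93.1 − 5.10| = 88.00 K
ΔL = αL₀ΔT = (12×10⁻⁶)(1.32)(88.00) = 1.39×10⁻³ m

ΔL = 1.39 mm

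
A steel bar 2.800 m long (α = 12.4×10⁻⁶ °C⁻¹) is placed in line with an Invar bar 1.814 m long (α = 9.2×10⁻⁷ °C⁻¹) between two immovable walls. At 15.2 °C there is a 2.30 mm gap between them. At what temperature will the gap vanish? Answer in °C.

α₁L₁ = 3.472×10⁻⁵ m/K, α₂L₂ = 1.66888×10⁻⁶ m/K → total 3.638888×10⁻⁵ m/K
ΔT = g/(α₁L₁+α₂L₂) = 2.30×10⁻³ / 3.638888×10⁻⁵ = 63.206 K
T = 15.2 + 63.206 = 78.406 °C

T = 78.4 °C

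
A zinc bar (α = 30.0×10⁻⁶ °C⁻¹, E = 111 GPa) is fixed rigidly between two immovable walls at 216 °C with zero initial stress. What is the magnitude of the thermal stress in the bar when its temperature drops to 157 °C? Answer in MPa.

Fully constrained: the free strain ε = αΔT is blocked, so σ = Eε = EαΔT.
|ΔT| = 59 K
σ = 111×10⁹ × 30.0×10⁻⁶ × 59 = 1.96×10⁸ Pa

σ = 196 MPa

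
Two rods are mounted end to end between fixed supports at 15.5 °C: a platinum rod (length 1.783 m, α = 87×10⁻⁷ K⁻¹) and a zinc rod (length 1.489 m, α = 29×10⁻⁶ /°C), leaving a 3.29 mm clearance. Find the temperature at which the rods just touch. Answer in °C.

Gap closes when ΔL₁ + ΔL₂ = 3.29 mm = 3.29×10⁻³ m
(α₁L₁ + α₂L₂)ΔT = g
α₁L₁ + α₂L₂ = 87×10⁻⁷×1.783 + 29×10⁻⁶×1.489 = 5.86931×10⁻⁵ m/K
ΔT = 3.29×10⁻³ / 5.86931×10⁻⁵ = 56.054 K
T = 15.5 + 56.054 = 71.554 °C

T = 71.6 °C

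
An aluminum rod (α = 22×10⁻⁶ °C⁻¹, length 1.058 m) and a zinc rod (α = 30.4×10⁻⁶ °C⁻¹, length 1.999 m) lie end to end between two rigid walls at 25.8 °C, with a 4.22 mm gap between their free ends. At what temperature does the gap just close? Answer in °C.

T = 76.0 °C

α₁L₁ = 2.3276×10⁻⁵ m/K, α₂L₂ = 6.07696×10⁻⁵ m/K → total 8.40456×10⁻⁵ m/K
ΔT = g/(α₁L₁+α₂L₂) = 4.22×10⁻³ / 8.40456×10⁻⁵ = 50.211 K
T = 25.8 + 50.211 = 76.011 °C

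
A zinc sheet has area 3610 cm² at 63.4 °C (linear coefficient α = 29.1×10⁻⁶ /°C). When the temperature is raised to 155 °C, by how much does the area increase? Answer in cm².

Area coefficient ≈ 2α; |ΔT| = 91.6 K
ΔA = 2αA₀ΔT = 2(29.1×10⁻⁶)(3610)(91.6) = 19.2 cm²

ΔA = 19.2 cm²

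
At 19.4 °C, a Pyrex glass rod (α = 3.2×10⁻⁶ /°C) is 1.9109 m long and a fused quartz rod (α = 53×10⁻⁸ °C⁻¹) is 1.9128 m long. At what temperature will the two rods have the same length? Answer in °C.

T = 391.9 °C

L₁(1 + α₁ΔT) = L₂(1 + α₂ΔT) ⇒ ΔT = (L₂ − L₁)/(α₁L₁ − α₂L₂)
L₂ − L₁ = 1.9128 − 1.9109 = 1.90×10⁻³ m
α₁L₁ − α₂L₂ = 3.2×10⁻⁶×1.9109 − 53×10⁻⁸×1.9128 = 5.101096×10⁻⁶ m/K
ΔT = 1.90×10⁻³ / 5.101096×10⁻⁶ = 372.469 K
T = 19.4 + 372.469 = 391.869 °C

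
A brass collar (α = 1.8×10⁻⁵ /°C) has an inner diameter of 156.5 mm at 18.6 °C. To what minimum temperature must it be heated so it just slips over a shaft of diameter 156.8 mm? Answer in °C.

T = 125 °C

Required Δd = 156.8 − 156.5 = 0.3 mm
Δd = αd₀ΔT ⇒ ΔT = Δd/(αd₀) = 0.3 / (1.8×10⁻⁵ × 156.5) = 106.50 K
T_min = 18.6 + 106.50 = 125.10 °C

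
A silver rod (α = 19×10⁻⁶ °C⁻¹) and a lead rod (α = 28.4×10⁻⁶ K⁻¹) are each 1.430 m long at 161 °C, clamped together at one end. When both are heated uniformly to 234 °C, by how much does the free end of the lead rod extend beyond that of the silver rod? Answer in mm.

0.981 mm

ΔT = 73 K
silver: ΔL = 19×10⁻⁶ × 1.430 m × 73 = 1.9834×10⁻³ m = 1.9834 mm
lead: ΔL = 28.4×10⁻⁶ × 1.430 m × 73 = 2.9647×10⁻³ m = 2.9647 mm
difference = 2.9647 − 1.9834 = 0.9813 mm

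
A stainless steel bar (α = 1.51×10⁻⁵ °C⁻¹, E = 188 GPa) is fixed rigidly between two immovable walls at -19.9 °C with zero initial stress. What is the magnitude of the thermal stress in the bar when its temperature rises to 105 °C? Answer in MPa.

σ = 355 MPa

Fully constrained: the free strain ε = αΔT is blocked, so σ = Eε = EαΔT.
|ΔT| = 124.9 K
σ = 188×10⁹ × 1.51×10⁻⁵ × 124.9 = 3.55×10⁸ Pa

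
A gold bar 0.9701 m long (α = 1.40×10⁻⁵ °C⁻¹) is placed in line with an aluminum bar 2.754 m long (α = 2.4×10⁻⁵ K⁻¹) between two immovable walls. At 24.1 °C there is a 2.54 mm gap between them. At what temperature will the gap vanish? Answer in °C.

α₁L₁ = 1.35814×10⁻⁵ m/K, α₂L₂ = 6.6096×10⁻⁵ m/K → total 7.96774×10⁻⁵ m/K
ΔT = g/(α₁L₁+α₂L₂) = 2.54×10⁻³ / 7.96774×10⁻⁵ = 31.879 K
T = 24.1 + 31.879 = 55.979 °C

T = 56.0 °C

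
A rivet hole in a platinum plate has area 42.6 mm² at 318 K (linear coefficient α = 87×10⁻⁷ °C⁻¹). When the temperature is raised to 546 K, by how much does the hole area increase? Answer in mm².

Area coefficient ≈ 2α; |ΔT| = 228 K
ΔA = 2αA₀ΔT = 2(87×10⁻⁷)(42.6)(228) = 0.169 mm²

ΔA = 0.169 mm²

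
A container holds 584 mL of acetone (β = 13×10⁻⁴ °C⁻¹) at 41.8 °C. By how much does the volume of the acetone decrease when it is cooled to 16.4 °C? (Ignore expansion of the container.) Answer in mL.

|ΔT| = |16.4 − 41.8| = 25.4 K
ΔV = βV₀ΔT = (13×10⁻⁴)(584)(25.4) = 19.3 mL

ΔV = 19.3 mL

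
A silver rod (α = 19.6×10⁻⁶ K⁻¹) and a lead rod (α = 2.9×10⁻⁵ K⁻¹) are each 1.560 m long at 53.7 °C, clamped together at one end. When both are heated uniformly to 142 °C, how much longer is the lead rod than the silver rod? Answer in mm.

1.29 mm

ΔT = 88.3 K
silver: ΔL = 19.6×10⁻⁶ × 1.560 m × 88.3 = 2.6999×10⁻³ m = 2.6999 mm
lead: ΔL = 2.9×10⁻⁵ × 1.560 m × 88.3 = 3.9947×10⁻³ m = 3.9947 mm
difference = 3.9947 − 2.6999 = 1.2948 mm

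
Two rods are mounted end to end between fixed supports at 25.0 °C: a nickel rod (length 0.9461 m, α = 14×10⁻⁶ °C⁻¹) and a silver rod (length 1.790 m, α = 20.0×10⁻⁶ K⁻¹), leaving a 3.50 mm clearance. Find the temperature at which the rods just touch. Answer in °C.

α₁L₁ = 1.32454×10⁻⁵ m/K, α₂L₂ = 3.580×10⁻⁵ m/K → total 4.90454×10⁻⁵ m/K
ΔT = g/(α₁L₁+α₂L₂) = 3.50×10⁻³ / 4.90454×10⁻⁵ = 71.362 K
T = 25.0 + 71.362 = 96.362 °C

T = 96.4 °C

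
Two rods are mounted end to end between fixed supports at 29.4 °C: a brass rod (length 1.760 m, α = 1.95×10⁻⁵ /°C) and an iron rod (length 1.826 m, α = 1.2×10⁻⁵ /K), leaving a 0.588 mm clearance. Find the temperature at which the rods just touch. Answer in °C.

T = 39.9 °C

α₁L₁ = 3.432×10⁻⁵ m/K, α₂L₂ = 2.1912×10⁻⁵ m/K → total 5.6232×10⁻⁵ m/K
ΔT = g/(α₁L₁+α₂L₂) = 5.88×10⁻⁴ / 5.6232×10⁻⁵ = 10.457 K
T = 29.4 + 10.457 = 39.857 °C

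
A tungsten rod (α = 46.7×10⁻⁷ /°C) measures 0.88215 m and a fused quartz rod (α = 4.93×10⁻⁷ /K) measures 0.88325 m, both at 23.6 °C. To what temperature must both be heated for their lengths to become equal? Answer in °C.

T = 322.2 °C

Equal length when α₁L₁ΔT − α₂L₂ΔT = L₂ − L₁ = 1.10×10⁻³ m
α₁L₁ = 4.1196405×10⁻⁶, α₂L₂ = 4.3544225×10⁻⁷ → Δ(αL) = 3.68419825×10⁻⁶ m/K
ΔT = 1.10×10⁻³ / 3.68419825×10⁻⁶ = 298.572 K, so T = 23.6 + 298.572 = 322.172 °C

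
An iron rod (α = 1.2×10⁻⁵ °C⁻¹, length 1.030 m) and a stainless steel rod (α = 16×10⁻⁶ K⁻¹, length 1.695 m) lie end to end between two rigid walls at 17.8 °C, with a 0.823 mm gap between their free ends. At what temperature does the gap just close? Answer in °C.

T = 38.6 °C

Gap closes when ΔL₁ + ΔL₂ = 0.823 mm = 8.23×10⁻⁴ m
(α₁L₁ + α₂L₂)ΔT = g
α₁L₁ + α₂L₂ = 1.2×10⁻⁵×1.030 + 16×10⁻⁶×1.695 = 3.948×10⁻⁵ m/K
ΔT = 8.23×10⁻⁴ / 3.948×10⁻⁵ = 20.846 K
T = 17.8 + 20.846 = 38.646 °C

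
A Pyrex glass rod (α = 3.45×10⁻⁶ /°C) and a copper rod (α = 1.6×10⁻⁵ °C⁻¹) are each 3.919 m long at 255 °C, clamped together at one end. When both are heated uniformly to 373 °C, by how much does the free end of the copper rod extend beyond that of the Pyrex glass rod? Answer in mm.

5.80 mm

ΔT = 118 K
Pyrex glass: ΔL = 3.45×10⁻⁶ × 3.919 m × 118 = 1.5954×10⁻³ m = 1.5954 mm
copper: ΔL = 1.6×10⁻⁵ × 3.919 m × 118 = 7.3991×10⁻³ m = 7.3991 mm
difference = 7.3991 − 1.5954 = 5.8037 mm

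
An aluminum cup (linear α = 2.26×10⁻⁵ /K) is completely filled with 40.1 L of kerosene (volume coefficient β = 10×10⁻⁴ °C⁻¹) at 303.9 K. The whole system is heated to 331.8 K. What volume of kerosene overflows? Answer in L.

The cup also expands: β_container ≈ 3α = 6.78×10⁻⁵ /K
Net overflow = V₀(β_liq − 3α_cont)ΔT
β − 3α = 1.00×10⁻³ − 6.78×10⁻⁵ = 9.322×10⁻⁴ /K; ΔT = 27.9 K
ΔV = 40.1 × 9.322×10⁻⁴ × 27.9 = 1.04 L

1.04 L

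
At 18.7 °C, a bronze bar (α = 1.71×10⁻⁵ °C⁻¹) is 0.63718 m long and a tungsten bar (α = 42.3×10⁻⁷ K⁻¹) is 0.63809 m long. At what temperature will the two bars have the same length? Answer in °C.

Equal length when α₁L₁ΔT − α₂L₂ΔT = L₂ − L₁ = 9.10×10⁻⁴ m
α₁L₁ = 1.0895778×10⁻⁵, α₂L₂ = 2.6991207×10⁻⁶ → Δ(αL) = 8.1966573×10⁻⁶ m/K
ΔT = 9.10×10⁻⁴ / 8.1966573×10⁻⁶ = 111.021 K, so T = 18.7 + 111.021 = 129.721 °C

T = 129.7 °C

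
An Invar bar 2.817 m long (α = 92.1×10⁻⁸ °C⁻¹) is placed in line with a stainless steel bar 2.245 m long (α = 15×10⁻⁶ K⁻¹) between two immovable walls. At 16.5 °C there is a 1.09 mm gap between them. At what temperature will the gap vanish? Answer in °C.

T = 46.6 °C

α₁L₁ = 2.594457×10⁻⁶ m/K, α₂L₂ = 3.3675×10⁻⁵ m/K → total 3.6269457×10⁻⁵ m/K
ΔT = g/(α₁L₁+α₂L₂) = 1.09×10⁻³ / 3.6269457×10⁻⁵ = 30.053 K
T = 16.5 + 30.053 = 46.553 °C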